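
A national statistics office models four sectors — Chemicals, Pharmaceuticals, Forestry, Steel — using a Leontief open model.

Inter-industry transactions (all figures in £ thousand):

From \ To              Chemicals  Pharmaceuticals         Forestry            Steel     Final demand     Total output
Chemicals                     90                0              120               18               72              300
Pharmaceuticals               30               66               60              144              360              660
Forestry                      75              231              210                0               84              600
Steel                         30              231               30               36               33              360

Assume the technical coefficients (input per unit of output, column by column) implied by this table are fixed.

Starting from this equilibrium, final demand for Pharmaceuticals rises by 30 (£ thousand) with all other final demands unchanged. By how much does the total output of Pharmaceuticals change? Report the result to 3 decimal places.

Δx_2 = 46.972

Technical coefficients a_ij = z_ij / X_j:
  a_11 = 90/300 = 0.30, a_21 = 30/300 = 0.10, a_31 = 75/300 = 0.25, a_41 = 30/300 = 0.10
  a_12 = 0/660 = 0.00, a_22 = 66/660 = 0.10, a_32 = 231/660 = 0.35, a_42 = 231/660 = 0.35
  a_13 = 120/600 = 0.20, a_23 = 60/600 = 0.10, a_33 = 210/600 = 0.35, a_43 = 30/600 = 0.05
  a_14 = 18/360 = 0.05, a_24 = 144/360 = 0.40, a_34 = 0/360 = 0.00, a_44 = 36/360 = 0.10
I − A =
  [   0.70     0.00    -0.20    -0.05]
  [  -0.10     0.90    -0.10    -0.40]
  [  -0.25    -0.35     0.65     0.00]
  [  -0.10    -0.35    -0.05     0.90]
Compute the cofactors C_ij = (−1)^(i+j)·(3×3 minor ij) of I−A; the adjugate is their transpose:
adj(I−A) = Cᵀ =
  [ 0.397000   0.075250   0.138000   0.055500]
  [ 0.112000   0.360625   0.102750   0.166500]
  [ 0.213000   0.223125   0.462750   0.111000]
  [ 0.099500   0.161000   0.081000   0.333000]
det(I−A) = Σ_j (I−A)_1j·C_1j = (0.70)(0.397000) + (0.00)(0.112000) + (-0.20)(0.213000) + (-0.05)(0.099500) = 0.230325
(I − A)⁻¹ = adj(I−A) / det(I−A) ≈
  [   1.7237     0.3267     0.5992     0.2410]
  [   0.4863     1.5657     0.4461     0.7229]
  [   0.9248     0.9687     2.0091     0.4819]
  [   0.4320     0.6990     0.3517     1.4458]
Δx = (I − A)⁻¹ Δd with Δd having +30 in the Pharmaceuticals component and 0 elsewhere.
So Δx_2 = L_22 · (+30), where L_22 = adj(I−A)_22 / det(I−A) = 0.360625 / 0.230325.
Δx_2 = 0.360625 × (+30) / 0.230325 = 10.81875 / 0.230325 ≈ 46.972.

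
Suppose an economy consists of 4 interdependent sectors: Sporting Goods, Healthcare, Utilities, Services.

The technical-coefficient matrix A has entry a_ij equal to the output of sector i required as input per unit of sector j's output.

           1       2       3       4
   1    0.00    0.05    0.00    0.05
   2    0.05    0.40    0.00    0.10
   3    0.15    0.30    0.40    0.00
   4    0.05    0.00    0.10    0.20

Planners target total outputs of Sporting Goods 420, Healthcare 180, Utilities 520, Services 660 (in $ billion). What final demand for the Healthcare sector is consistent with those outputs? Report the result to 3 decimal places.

I − A =
  [   1.00    -0.05     0.00    -0.05]
  [  -0.05     0.60     0.00    -0.10]
  [  -0.15    -0.30     0.60     0.00]
  [  -0.05     0.00    -0.10     0.80]
d = (I − A) x:
  d_1 = (+1.00)·420 + (-0.05)·180 + (+0.00)·520 + (-0.05)·660 = 378.000
  d_2 = (-0.05)·420 + (+0.60)·180 + (+0.00)·520 + (-0.10)·660 = 21.000
  d_3 = (-0.15)·420 + (-0.30)·180 + (+0.60)·520 + (+0.00)·660 = 195.000
  d_4 = (-0.05)·420 + (+0.00)·180 + (-0.10)·520 + (+0.80)·660 = 455.000

d_2 = 21.000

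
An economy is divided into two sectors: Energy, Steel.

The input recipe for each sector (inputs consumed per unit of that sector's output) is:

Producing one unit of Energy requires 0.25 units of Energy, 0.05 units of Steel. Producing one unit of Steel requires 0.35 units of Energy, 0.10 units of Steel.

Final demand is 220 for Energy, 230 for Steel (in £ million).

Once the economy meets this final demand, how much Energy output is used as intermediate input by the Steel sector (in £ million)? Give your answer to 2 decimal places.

z_ES = 97.68

I − A =
  [   0.75    -0.35]
  [  -0.05     0.90]
det(I−A) = (0.75)(0.90) − (-0.35)(-0.05) = 0.6575
adj(I−A) = [[0.90, 0.35], [0.05, 0.75]]
(I − A)⁻¹ = adj(I−A) / det(I−A) ≈
  [   1.3688     0.5323]
  [   0.0760     1.1407]
First solve x = (I − A)⁻¹ d = adj(I−A)·d / det(I−A); in particular x_S = (0.05·220 + 0.75·230) / 0.6575 = 183.50 / 0.6575 ≈ 279.0875.
Intermediate flow from E to S: z_ES = a_ES · x_S = 0.35 × 183.50 / 0.6575 = 64.225 / 0.6575 ≈ 97.68.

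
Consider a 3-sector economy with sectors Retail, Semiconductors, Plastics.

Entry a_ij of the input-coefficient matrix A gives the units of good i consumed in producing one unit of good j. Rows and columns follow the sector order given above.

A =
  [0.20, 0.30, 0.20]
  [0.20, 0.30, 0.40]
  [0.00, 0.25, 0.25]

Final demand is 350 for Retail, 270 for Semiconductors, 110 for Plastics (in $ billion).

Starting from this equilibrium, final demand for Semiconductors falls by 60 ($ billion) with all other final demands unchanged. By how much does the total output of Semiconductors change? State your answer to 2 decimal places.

Δx_S = -126.32

I − A =
  [   0.80    -0.30    -0.20]
  [  -0.20     0.70    -0.40]
  [   0.00    -0.25     0.75]
Cofactors of I−A, C_ij = (−1)^(i+j)·(minor ij) (rows/columns in the sector order above):
  C_11 = (0.70)(0.75) − (-0.40)(-0.25) = 0.4250
  C_12 = −[(-0.20)(0.75) − (-0.40)(0.00)] = 0.1500
  C_13 = (-0.20)(-0.25) − (0.70)(0.00) = 0.0500
  C_21 = −[(-0.30)(0.75) − (-0.20)(-0.25)] = 0.2750
  C_22 = (0.80)(0.75) − (-0.20)(0.00) = 0.6000
  C_23 = −[(0.80)(-0.25) − (-0.30)(0.00)] = 0.2000
  C_31 = (-0.30)(-0.40) − (-0.20)(0.70) = 0.2600
  C_32 = −[(0.80)(-0.40) − (-0.20)(-0.20)] = 0.3600
  C_33 = (0.80)(0.70) − (-0.30)(-0.20) = 0.5000
det(I−A) = Σ_j (I−A)_1j·C_1j = (0.80)(0.4250) + (-0.30)(0.1500) + (-0.20)(0.0500) = 0.2850
adj(I−A) = Cᵀ =
  [ 0.4250   0.2750   0.2600]
  [ 0.1500   0.6000   0.3600]
  [ 0.0500   0.2000   0.5000]
(I − A)⁻¹ = adj(I−A) / det(I−A) ≈
  [   1.4912     0.9649     0.9123]
  [   0.5263     2.1053     1.2632]
  [   0.1754     0.7018     1.7544]
Δx = (I − A)⁻¹ Δd with Δd having -60 in the Semiconductors component and 0 elsewhere.
So Δx_S = L_SS · (-60), where L_SS = adj(I−A)_SS / det(I−A) = 0.6000 / 0.2850.
Δx_S = 0.6000 × (-60) / 0.2850 = -36.00 / 0.2850 ≈ -126.32.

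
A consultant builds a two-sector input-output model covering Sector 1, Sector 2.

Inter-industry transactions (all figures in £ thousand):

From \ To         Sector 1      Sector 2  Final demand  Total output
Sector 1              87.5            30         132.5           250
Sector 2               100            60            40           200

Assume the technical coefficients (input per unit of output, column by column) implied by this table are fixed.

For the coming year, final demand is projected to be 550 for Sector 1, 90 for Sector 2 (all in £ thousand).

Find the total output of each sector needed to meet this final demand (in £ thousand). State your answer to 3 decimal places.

x_1 = 1008.861, x_2 = 705.063

Technical coefficients a_ij = z_ij / X_j:
  a_11 = 87.5/250 = 0.35, a_21 = 100/250 = 0.40
  a_12 = 30/200 = 0.15, a_22 = 60/200 = 0.30
I − A =
  [   0.65    -0.15]
  [  -0.40     0.70]
det(I−A) = (0.65)(0.70) − (-0.15)(-0.40) = 0.3950
adj(I−A) = [[0.70, 0.15], [0.40, 0.65]]
(I − A)⁻¹ = adj(I−A) / det(I−A) ≈
  [   1.7722     0.3797]
  [   1.0127     1.6456]
x = (I − A)⁻¹ d = adj(I−A)·d / det(I−A), with det(I−A) = 0.3950:
  x_1 = (0.70·550 + 0.15·90) / 0.3950 = 398.50 / 0.3950 ≈ 1008.861
  x_2 = (0.40·550 + 0.65·90) / 0.3950 = 278.50 / 0.3950 ≈ 705.063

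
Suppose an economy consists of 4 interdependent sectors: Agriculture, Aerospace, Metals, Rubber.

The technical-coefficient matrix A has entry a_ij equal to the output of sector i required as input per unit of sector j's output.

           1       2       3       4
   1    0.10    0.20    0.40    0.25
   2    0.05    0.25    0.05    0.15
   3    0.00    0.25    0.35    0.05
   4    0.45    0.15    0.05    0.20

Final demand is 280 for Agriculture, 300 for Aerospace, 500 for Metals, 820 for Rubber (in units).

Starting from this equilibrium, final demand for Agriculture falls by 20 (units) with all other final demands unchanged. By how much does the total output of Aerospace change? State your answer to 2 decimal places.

I − A =
  [   0.90    -0.20    -0.40    -0.25]
  [  -0.05     0.75    -0.05    -0.15]
  [   0.00    -0.25     0.65    -0.05]
  [  -0.45    -0.15    -0.05     0.80]
Compute the cofactors C_ij = (−1)^(i+j)·(3×3 minor ij) of I−A; the adjugate is their transpose:
adj(I−A) = Cᵀ =
  [ 0.361250   0.214000   0.251750   0.168750]
  [ 0.070875   0.383625   0.080750   0.099125]
  [ 0.044125   0.163125   0.412000   0.070125]
  [ 0.219250   0.202500   0.182500   0.416000]
det(I−A) = Σ_j (I−A)_1j·C_1j = (0.90)(0.361250) + (-0.20)(0.070875) + (-0.40)(0.044125) + (-0.25)(0.219250) = 0.2384875
(I − A)⁻¹ = adj(I−A) / det(I−A) ≈
  [   1.5148     0.8973     1.0556     0.7076]
  [   0.2972     1.6086     0.3386     0.4156]
  [   0.1850     0.6840     1.7276     0.2940]
  [   0.9193     0.8491     0.7652     1.7443]
Δx = (I − A)⁻¹ Δd with Δd having -20 in the Agriculture component and 0 elsewhere.
So Δx_2 = L_21 · (-20), where L_21 = adj(I−A)_21 / det(I−A) = 0.070875 / 0.2384875.
Δx_2 = 0.070875 × (-20) / 0.2384875 = -1.4175 / 0.2384875 ≈ -5.94.

Δx_2 = -5.94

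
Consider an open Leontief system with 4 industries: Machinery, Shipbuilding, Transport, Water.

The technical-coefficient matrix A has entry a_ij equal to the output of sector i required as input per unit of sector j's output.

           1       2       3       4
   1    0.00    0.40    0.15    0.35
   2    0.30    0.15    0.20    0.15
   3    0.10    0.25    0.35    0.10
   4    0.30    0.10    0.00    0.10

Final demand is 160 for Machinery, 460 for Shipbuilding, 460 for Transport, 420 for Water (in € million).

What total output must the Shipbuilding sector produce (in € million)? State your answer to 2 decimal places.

I − A =
  [   1.00    -0.40    -0.15    -0.35]
  [  -0.30     0.85    -0.20    -0.15]
  [  -0.10    -0.25     0.65    -0.10]
  [  -0.30    -0.10     0.00     0.90]
Compute the cofactors C_ij = (−1)^(i+j)·(3×3 minor ij) of I−A; the adjugate is their transpose:
adj(I−A) = Cᵀ =
  [ 0.44050   0.29200   0.19150   0.24125]
  [ 0.22875   0.49875   0.20625   0.19500]
  [ 0.18225   0.26025   0.52425   0.17250]
  [ 0.17225   0.15275   0.08675   0.39250]
det(I−A) = Σ_j (I−A)_1j·C_1j = (1.00)(0.44050) + (-0.40)(0.22875) + (-0.15)(0.18225) + (-0.35)(0.17225) = 0.261375
(I − A)⁻¹ = adj(I−A) / det(I−A) ≈
  [   1.6853     1.1172     0.7327     0.9230]
  [   0.8752     1.9082     0.7891     0.7461]
  [   0.6973     0.9957     2.0057     0.6600]
  [   0.6590     0.5844     0.3319     1.5017]
x = (I − A)⁻¹ d = adj(I−A)·d / det(I−A), with det(I−A) = 0.261375:
  x_1 = (0.44050·160 + 0.29200·460 + 0.19150·460 + 0.24125·420) / 0.261375 = 394.215 / 0.261375 ≈ 1508.24
  x_2 = (0.22875·160 + 0.49875·460 + 0.20625·460 + 0.19500·420) / 0.261375 = 442.80 / 0.261375 ≈ 1694.12
  x_3 = (0.18225·160 + 0.26025·460 + 0.52425·460 + 0.17250·420) / 0.261375 = 462.48 / 0.261375 ≈ 1769.41
  x_4 = (0.17225·160 + 0.15275·460 + 0.08675·460 + 0.39250·420) / 0.261375 = 302.58 / 0.261375 ≈ 1157.65

x_2 = 1694.12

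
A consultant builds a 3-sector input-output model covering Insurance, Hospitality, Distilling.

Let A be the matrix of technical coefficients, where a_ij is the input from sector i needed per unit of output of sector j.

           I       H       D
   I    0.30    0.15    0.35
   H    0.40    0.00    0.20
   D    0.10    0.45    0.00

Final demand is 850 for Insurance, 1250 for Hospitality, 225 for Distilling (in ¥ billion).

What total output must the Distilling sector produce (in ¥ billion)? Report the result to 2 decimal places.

I − A =
  [   0.70    -0.15    -0.35]
  [  -0.40     1.00    -0.20]
  [  -0.10    -0.45     1.00]
Cofactors of I−A, C_ij = (−1)^(i+j)·(minor ij) (rows/columns in the sector order above):
  C_11 = (1.00)(1.00) − (-0.20)(-0.45) = 0.9100
  C_12 = −[(-0.40)(1.00) − (-0.20)(-0.10)] = 0.4200
  C_13 = (-0.40)(-0.45) − (1.00)(-0.10) = 0.2800
  C_21 = −[(-0.15)(1.00) − (-0.35)(-0.45)] = 0.3075
  C_22 = (0.70)(1.00) − (-0.35)(-0.10) = 0.6650
  C_23 = −[(0.70)(-0.45) − (-0.15)(-0.10)] = 0.3300
  C_31 = (-0.15)(-0.20) − (-0.35)(1.00) = 0.3800
  C_32 = −[(0.70)(-0.20) − (-0.35)(-0.40)] = 0.2800
  C_33 = (0.70)(1.00) − (-0.15)(-0.40) = 0.6400
det(I−A) = Σ_j (I−A)_1j·C_1j = (0.70)(0.9100) + (-0.15)(0.4200) + (-0.35)(0.2800) = 0.4760
adj(I−A) = Cᵀ =
  [ 0.9100   0.3075   0.3800]
  [ 0.4200   0.6650   0.2800]
  [ 0.2800   0.3300   0.6400]
(I − A)⁻¹ = adj(I−A) / det(I−A) ≈
  [   1.9118     0.6460     0.7983]
  [   0.8824     1.3971     0.5882]
  [   0.5882     0.6933     1.3445]
x = (I − A)⁻¹ d = adj(I−A)·d / det(I−A), with det(I−A) = 0.4760:
  x_I = (0.9100·850 + 0.3075·1250 + 0.3800·225) / 0.4760 = 1243.375 / 0.4760 ≈ 2612.13
  x_H = (0.4200·850 + 0.6650·1250 + 0.2800·225) / 0.4760 = 1251.25 / 0.4760 ≈ 2628.68
  x_D = (0.2800·850 + 0.3300·1250 + 0.6400·225) / 0.4760 = 794.50 / 0.4760 ≈ 1669.12

x_D = 1669.12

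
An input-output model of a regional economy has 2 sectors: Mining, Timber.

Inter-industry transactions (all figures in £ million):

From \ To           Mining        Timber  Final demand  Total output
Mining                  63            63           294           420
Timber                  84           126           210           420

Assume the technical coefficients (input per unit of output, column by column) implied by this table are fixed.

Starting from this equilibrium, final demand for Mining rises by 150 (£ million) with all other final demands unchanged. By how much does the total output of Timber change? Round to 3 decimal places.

Δx_T = 53.097

Technical coefficients a_ij = z_ij / X_j:
  a_MM = 63/420 = 0.15, a_TM = 84/420 = 0.20
  a_MT = 63/420 = 0.15, a_TT = 126/420 = 0.30
I − A =
  [   0.85    -0.15]
  [  -0.20     0.70]
det(I−A) = (0.85)(0.70) − (-0.15)(-0.20) = 0.5650
adj(I−A) = [[0.70, 0.15], [0.20, 0.85]]
(I − A)⁻¹ = adj(I−A) / det(I−A) ≈
  [   1.2389     0.2655]
  [   0.3540     1.5044]
Δx = (I − A)⁻¹ Δd with Δd having +150 in the Mining component and 0 elsewhere.
So Δx_T = L_TM · (+150), where L_TM = adj(I−A)_TM / det(I−A) = 0.20 / 0.5650.
Δx_T = 0.20 × (+150) / 0.5650 = 30.00 / 0.5650 ≈ 53.097.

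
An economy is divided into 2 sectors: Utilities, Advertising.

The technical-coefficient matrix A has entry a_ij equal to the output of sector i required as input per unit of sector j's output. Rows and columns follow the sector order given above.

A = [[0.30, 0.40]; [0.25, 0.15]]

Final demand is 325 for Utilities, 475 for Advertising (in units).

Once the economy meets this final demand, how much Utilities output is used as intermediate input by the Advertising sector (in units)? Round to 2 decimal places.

z_12 = 334.34

I − A =
  [   0.70    -0.40]
  [  -0.25     0.85]
det(I−A) = (0.70)(0.85) − (-0.40)(-0.25) = 0.4950
adj(I−A) = [[0.85, 0.40], [0.25, 0.70]]
(I − A)⁻¹ = adj(I−A) / det(I−A) ≈
  [   1.7172     0.8081]
  [   0.5051     1.4141]
First solve x = (I − A)⁻¹ d = adj(I−A)·d / det(I−A); in particular x_2 = (0.25·325 + 0.70·475) / 0.4950 = 413.75 / 0.4950 ≈ 835.8586.
Intermediate flow from 1 to 2: z_12 = a_12 · x_2 = 0.40 × 413.75 / 0.4950 = 165.50 / 0.4950 ≈ 334.34.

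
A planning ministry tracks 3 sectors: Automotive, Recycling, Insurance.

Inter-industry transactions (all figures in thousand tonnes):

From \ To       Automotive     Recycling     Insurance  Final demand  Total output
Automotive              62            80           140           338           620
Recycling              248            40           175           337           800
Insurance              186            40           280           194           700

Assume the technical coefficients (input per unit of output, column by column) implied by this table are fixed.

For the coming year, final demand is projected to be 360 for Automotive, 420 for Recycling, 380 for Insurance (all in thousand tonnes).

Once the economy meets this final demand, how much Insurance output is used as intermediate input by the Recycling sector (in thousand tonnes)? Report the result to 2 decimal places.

Technical coefficients a_ij = z_ij / X_j:
  a_AA = 62/620 = 0.10, a_RA = 248/620 = 0.40, a_IA = 186/620 = 0.30
  a_AR = 80/800 = 0.10, a_RR = 40/800 = 0.05, a_IR = 40/800 = 0.05
  a_AI = 140/700 = 0.20, a_RI = 175/700 = 0.25, a_II = 280/700 = 0.40
I − A =
  [   0.90    -0.10    -0.20]
  [  -0.40     0.95    -0.25]
  [  -0.30    -0.05     0.60]
Cofactors of I−A, C_ij = (−1)^(i+j)·(minor ij) (rows/columns in the sector order above):
  C_11 = (0.95)(0.60) − (-0.25)(-0.05) = 0.5575
  C_12 = −[(-0.40)(0.60) − (-0.25)(-0.30)] = 0.3150
  C_13 = (-0.40)(-0.05) − (0.95)(-0.30) = 0.3050
  C_21 = −[(-0.10)(0.60) − (-0.20)(-0.05)] = 0.0700
  C_22 = (0.90)(0.60) − (-0.20)(-0.30) = 0.4800
  C_23 = −[(0.90)(-0.05) − (-0.10)(-0.30)] = 0.0750
  C_31 = (-0.10)(-0.25) − (-0.20)(0.95) = 0.2150
  C_32 = −[(0.90)(-0.25) − (-0.20)(-0.40)] = 0.3050
  C_33 = (0.90)(0.95) − (-0.10)(-0.40) = 0.8150
det(I−A) = Σ_j (I−A)_1j·C_1j = (0.90)(0.5575) + (-0.10)(0.3150) + (-0.20)(0.3050) = 0.40925
adj(I−A) = Cᵀ =
  [ 0.5575   0.0700   0.2150]
  [ 0.3150   0.4800   0.3050]
  [ 0.3050   0.0750   0.8150]
(I − A)⁻¹ = adj(I−A) / det(I−A) ≈
  [   1.3622     0.1710     0.5254]
  [   0.7697     1.1729     0.7453]
  [   0.7453     0.1833     1.9914]
First solve x = (I − A)⁻¹ d = adj(I−A)·d / det(I−A); in particular x_R = (0.3150·360 + 0.4800·420 + 0.3050·380) / 0.40925 = 430.90 / 0.40925 ≈ 1052.9016.
Intermediate flow from I to R: z_IR = a_IR · x_R = 0.05 × 430.90 / 0.40925 = 21.545 / 0.40925 ≈ 52.65.

z_IR = 52.65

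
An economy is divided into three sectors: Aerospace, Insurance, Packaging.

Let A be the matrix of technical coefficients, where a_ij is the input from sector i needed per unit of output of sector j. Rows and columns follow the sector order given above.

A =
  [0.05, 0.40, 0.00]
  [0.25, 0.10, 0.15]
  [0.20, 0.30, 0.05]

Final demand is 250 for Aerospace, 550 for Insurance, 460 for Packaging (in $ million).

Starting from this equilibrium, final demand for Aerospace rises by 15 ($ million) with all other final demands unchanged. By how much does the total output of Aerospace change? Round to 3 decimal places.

I − A =
  [   0.95    -0.40     0.00]
  [  -0.25     0.90    -0.15]
  [  -0.20    -0.30     0.95]
Cofactors of I−A, C_ij = (−1)^(i+j)·(minor ij) (rows/columns in the sector order above):
  C_11 = (0.90)(0.95) − (-0.15)(-0.30) = 0.8100
  C_12 = −[(-0.25)(0.95) − (-0.15)(-0.20)] = 0.2675
  C_13 = (-0.25)(-0.30) − (0.90)(-0.20) = 0.2550
  C_21 = −[(-0.40)(0.95) − (0.00)(-0.30)] = 0.3800
  C_22 = (0.95)(0.95) − (0.00)(-0.20) = 0.9025
  C_23 = −[(0.95)(-0.30) − (-0.40)(-0.20)] = 0.3650
  C_31 = (-0.40)(-0.15) − (0.00)(0.90) = 0.0600
  C_32 = −[(0.95)(-0.15) − (0.00)(-0.25)] = 0.1425
  C_33 = (0.95)(0.90) − (-0.40)(-0.25) = 0.7550
det(I−A) = Σ_j (I−A)_1j·C_1j = (0.95)(0.8100) + (-0.40)(0.2675) + (0.00)(0.2550) = 0.6625
adj(I−A) = Cᵀ =
  [ 0.8100   0.3800   0.0600]
  [ 0.2675   0.9025   0.1425]
  [ 0.2550   0.3650   0.7550]
(I − A)⁻¹ = adj(I−A) / det(I−A) ≈
  [   1.2226     0.5736     0.0906]
  [   0.4038     1.3623     0.2151]
  [   0.3849     0.5509     1.1396]
Δx = (I − A)⁻¹ Δd with Δd having +15 in the Aerospace component and 0 elsewhere.
So Δx_1 = L_11 · (+15), where L_11 = adj(I−A)_11 / det(I−A) = 0.8100 / 0.6625.
Δx_1 = 0.8100 × (+15) / 0.6625 = 12.15 / 0.6625 ≈ 18.340.

Δx_1 = 18.340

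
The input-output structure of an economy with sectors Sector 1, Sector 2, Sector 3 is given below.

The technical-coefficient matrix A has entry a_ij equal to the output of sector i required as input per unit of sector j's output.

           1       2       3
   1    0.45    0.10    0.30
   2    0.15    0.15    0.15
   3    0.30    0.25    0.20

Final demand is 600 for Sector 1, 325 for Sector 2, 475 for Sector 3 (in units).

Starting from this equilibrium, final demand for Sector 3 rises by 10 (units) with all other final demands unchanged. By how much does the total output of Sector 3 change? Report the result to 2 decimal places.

Δx_3 = 18.16

I − A =
  [   0.55    -0.10    -0.30]
  [  -0.15     0.85    -0.15]
  [  -0.30    -0.25     0.80]
Cofactors of I−A, C_ij = (−1)^(i+j)·(minor ij) (rows/columns in the sector order above):
  C_11 = (0.85)(0.80) − (-0.15)(-0.25) = 0.6425
  C_12 = −[(-0.15)(0.80) − (-0.15)(-0.30)] = 0.1650
  C_13 = (-0.15)(-0.25) − (0.85)(-0.30) = 0.2925
  C_21 = −[(-0.10)(0.80) − (-0.30)(-0.25)] = 0.1550
  C_22 = (0.55)(0.80) − (-0.30)(-0.30) = 0.3500
  C_23 = −[(0.55)(-0.25) − (-0.10)(-0.30)] = 0.1675
  C_31 = (-0.10)(-0.15) − (-0.30)(0.85) = 0.2700
  C_32 = −[(0.55)(-0.15) − (-0.30)(-0.15)] = 0.1275
  C_33 = (0.55)(0.85) − (-0.10)(-0.15) = 0.4525
det(I−A) = Σ_j (I−A)_1j·C_1j = (0.55)(0.6425) + (-0.10)(0.1650) + (-0.30)(0.2925) = 0.249125
adj(I−A) = Cᵀ =
  [ 0.6425   0.1550   0.2700]
  [ 0.1650   0.3500   0.1275]
  [ 0.2925   0.1675   0.4525]
(I − A)⁻¹ = adj(I−A) / det(I−A) ≈
  [   2.5790     0.6222     1.0838]
  [   0.6623     1.4049     0.5118]
  [   1.1741     0.6724     1.8164]
Δx = (I − A)⁻¹ Δd with Δd having +10 in the Sector 3 component and 0 elsewhere.
So Δx_3 = L_33 · (+10), where L_33 = adj(I−A)_33 / det(I−A) = 0.4525 / 0.249125.
Δx_3 = 0.4525 × (+10) / 0.249125 = 4.525 / 0.249125 ≈ 18.16.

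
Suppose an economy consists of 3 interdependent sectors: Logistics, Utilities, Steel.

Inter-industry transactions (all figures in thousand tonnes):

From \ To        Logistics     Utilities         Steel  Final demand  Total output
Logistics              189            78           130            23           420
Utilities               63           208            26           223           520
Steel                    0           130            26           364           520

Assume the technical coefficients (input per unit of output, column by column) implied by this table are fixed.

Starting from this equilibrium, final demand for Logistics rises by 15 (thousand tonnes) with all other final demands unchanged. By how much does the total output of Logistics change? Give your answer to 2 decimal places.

Technical coefficients a_ij = z_ij / X_j:
  a_LL = 189/420 = 0.45, a_UL = 63/420 = 0.15, a_SL = 0/420 = 0.00
  a_LU = 78/520 = 0.15, a_UU = 208/520 = 0.40, a_SU = 130/520 = 0.25
  a_LS = 130/520 = 0.25, a_US = 26/520 = 0.05, a_SS = 26/520 = 0.05
I − A =
  [   0.55    -0.15    -0.25]
  [  -0.15     0.60    -0.05]
  [   0.00    -0.25     0.95]
Cofactors of I−A, C_ij = (−1)^(i+j)·(minor ij) (rows/columns in the sector order above):
  C_11 = (0.60)(0.95) − (-0.05)(-0.25) = 0.5575
  C_12 = −[(-0.15)(0.95) − (-0.05)(0.00)] = 0.1425
  C_13 = (-0.15)(-0.25) − (0.60)(0.00) = 0.0375
  C_21 = −[(-0.15)(0.95) − (-0.25)(-0.25)] = 0.2050
  C_22 = (0.55)(0.95) − (-0.25)(0.00) = 0.5225
  C_23 = −[(0.55)(-0.25) − (-0.15)(0.00)] = 0.1375
  C_31 = (-0.15)(-0.05) − (-0.25)(0.60) = 0.1575
  C_32 = −[(0.55)(-0.05) − (-0.25)(-0.15)] = 0.0650
  C_33 = (0.55)(0.60) − (-0.15)(-0.15) = 0.3075
det(I−A) = Σ_j (I−A)_1j·C_1j = (0.55)(0.5575) + (-0.15)(0.1425) + (-0.25)(0.0375) = 0.275875
adj(I−A) = Cᵀ =
  [ 0.5575   0.2050   0.1575]
  [ 0.1425   0.5225   0.0650]
  [ 0.0375   0.1375   0.3075]
(I − A)⁻¹ = adj(I−A) / det(I−A) ≈
  [   2.0208     0.7431     0.5709]
  [   0.5165     1.8940     0.2356]
  [   0.1359     0.4984     1.1146]
Δx = (I − A)⁻¹ Δd with Δd having +15 in the Logistics component and 0 elsewhere.
So Δx_L = L_LL · (+15), where L_LL = adj(I−A)_LL / det(I−A) = 0.5575 / 0.275875.
Δx_L = 0.5575 × (+15) / 0.275875 = 8.3625 / 0.275875 ≈ 30.31.

Δx_L = 30.31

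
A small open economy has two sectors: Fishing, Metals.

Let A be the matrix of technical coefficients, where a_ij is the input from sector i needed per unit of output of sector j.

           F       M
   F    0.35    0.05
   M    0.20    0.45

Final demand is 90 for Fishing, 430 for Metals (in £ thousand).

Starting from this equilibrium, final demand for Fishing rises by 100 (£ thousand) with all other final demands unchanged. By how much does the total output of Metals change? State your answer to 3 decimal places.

I − A =
  [   0.65    -0.05]
  [  -0.20     0.55]
det(I−A) = (0.65)(0.55) − (-0.05)(-0.20) = 0.3475
adj(I−A) = [[0.55, 0.05], [0.20, 0.65]]
(I − A)⁻¹ = adj(I−A) / det(I−A) ≈
  [   1.5827     0.1439]
  [   0.5755     1.8705]
Δx = (I − A)⁻¹ Δd with Δd having +100 in the Fishing component and 0 elsewhere.
So Δx_M = L_MF · (+100), where L_MF = adj(I−A)_MF / det(I−A) = 0.20 / 0.3475.
Δx_M = 0.20 × (+100) / 0.3475 = 20.00 / 0.3475 ≈ 57.554.

Δx_M = 57.554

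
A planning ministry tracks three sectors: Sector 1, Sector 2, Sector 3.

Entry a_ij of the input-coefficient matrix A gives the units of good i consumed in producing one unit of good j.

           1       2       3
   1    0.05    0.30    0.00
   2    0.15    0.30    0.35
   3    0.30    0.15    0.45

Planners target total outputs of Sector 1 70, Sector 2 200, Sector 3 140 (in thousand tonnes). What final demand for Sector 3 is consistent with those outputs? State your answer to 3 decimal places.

d_3 = 26.000

I − A =
  [   0.95    -0.30     0.00]
  [  -0.15     0.70    -0.35]
  [  -0.30    -0.15     0.55]
d = (I − A) x:
  d_1 = (+0.95)·70 + (-0.30)·200 + (+0.00)·140 = 6.500
  d_2 = (-0.15)·70 + (+0.70)·200 + (-0.35)·140 = 80.500
  d_3 = (-0.30)·70 + (-0.15)·200 + (+0.55)·140 = 26.000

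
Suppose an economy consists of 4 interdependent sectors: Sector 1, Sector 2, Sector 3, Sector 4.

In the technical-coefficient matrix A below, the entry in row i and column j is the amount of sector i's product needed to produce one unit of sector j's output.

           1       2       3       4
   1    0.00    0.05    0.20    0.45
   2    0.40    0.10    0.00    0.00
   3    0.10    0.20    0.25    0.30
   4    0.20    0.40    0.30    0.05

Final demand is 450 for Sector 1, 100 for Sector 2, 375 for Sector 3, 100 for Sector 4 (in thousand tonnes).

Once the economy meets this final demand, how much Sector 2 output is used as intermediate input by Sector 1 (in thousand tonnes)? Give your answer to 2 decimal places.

z_21 = 473.52

I − A =
  [   1.00    -0.05    -0.20    -0.45]
  [  -0.40     0.90     0.00     0.00]
  [  -0.10    -0.20     0.75    -0.30]
  [  -0.20    -0.40    -0.30     0.95]
Compute the cofactors C_ij = (−1)^(i+j)·(3×3 minor ij) of I−A; the adjugate is their transpose:
adj(I−A) = Cᵀ =
  [ 0.560250   0.255125   0.292500   0.357750]
  [ 0.249000   0.510500   0.130000   0.159000]
  [ 0.263500   0.317750   0.683000   0.340500]
  [ 0.306000   0.369000   0.332000   0.626000]
det(I−A) = Σ_j (I−A)_1j·C_1j = (1.00)(0.560250) + (-0.05)(0.249000) + (-0.20)(0.263500) + (-0.45)(0.306000) = 0.3574
(I − A)⁻¹ = adj(I−A) / det(I−A) ≈
  [   1.5676     0.7138     0.8184     1.0010]
  [   0.6967     1.4284     0.3637     0.4449]
  [   0.7373     0.8891     1.9110     0.9527]
  [   0.8562     1.0325     0.9289     1.7515]
First solve x = (I − A)⁻¹ d = adj(I−A)·d / det(I−A); in particular x_1 = (0.560250·450 + 0.255125·100 + 0.292500·375 + 0.357750·100) / 0.3574 = 423.0875 / 0.3574 ≈ 1183.7927.
Intermediate flow from 2 to 1: z_21 = a_21 · x_1 = 0.40 × 423.0875 / 0.3574 = 169.235 / 0.3574 ≈ 473.52.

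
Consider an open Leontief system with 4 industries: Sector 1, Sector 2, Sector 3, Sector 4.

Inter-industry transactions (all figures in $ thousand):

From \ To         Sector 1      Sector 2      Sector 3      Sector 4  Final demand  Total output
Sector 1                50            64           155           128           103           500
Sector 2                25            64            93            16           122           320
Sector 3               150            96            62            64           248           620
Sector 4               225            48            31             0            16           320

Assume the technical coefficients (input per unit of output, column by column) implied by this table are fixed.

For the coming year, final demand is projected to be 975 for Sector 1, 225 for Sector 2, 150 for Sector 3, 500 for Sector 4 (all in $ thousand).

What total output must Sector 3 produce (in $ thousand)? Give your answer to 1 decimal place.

Technical coefficients a_ij = z_ij / X_j:
  a_11 = 50/500 = 0.10, a_21 = 25/500 = 0.05, a_31 = 150/500 = 0.30, a_41 = 225/500 = 0.45
  a_12 = 64/320 = 0.20, a_22 = 64/320 = 0.20, a_32 = 96/320 = 0.30, a_42 = 48/320 = 0.15
  a_13 = 155/620 = 0.25, a_23 = 93/620 = 0.15, a_33 = 62/620 = 0.10, a_43 = 31/620 = 0.05
  a_14 = 128/320 = 0.40, a_24 = 16/320 = 0.05, a_34 = 64/320 = 0.20, a_44 = 0/320 = 0.00
I − A =
  [   0.90    -0.20    -0.25    -0.40]
  [  -0.05     0.80    -0.15    -0.05]
  [  -0.30    -0.30     0.90    -0.20]
  [  -0.45    -0.15    -0.05     1.00]
Compute the cofactors C_ij = (−1)^(i+j)·(3×3 minor ij) of I−A; the adjugate is their transpose:
adj(I−A) = Cᵀ =
  [ 0.655000   0.320500   0.253625   0.328750]
  [ 0.124000   0.535500   0.129375   0.102250]
  [ 0.333000   0.339000   0.551750   0.260500]
  [ 0.330000   0.241500   0.161125   0.525750]
det(I−A) = Σ_j (I−A)_1j·C_1j = (0.90)(0.655000) + (-0.20)(0.124000) + (-0.25)(0.333000) + (-0.40)(0.330000) = 0.34945
(I − A)⁻¹ = adj(I−A) / det(I−A) ≈
  [   1.8744     0.9172     0.7258     0.9408]
  [   0.3548     1.5324     0.3702     0.2926]
  [   0.9529     0.9701     1.5789     0.7455]
  [   0.9443     0.6911     0.4611     1.5045]
x = (I − A)⁻¹ d = adj(I−A)·d / det(I−A), with det(I−A) = 0.34945:
  x_1 = (0.655000·975 + 0.320500·225 + 0.253625·150 + 0.328750·500) / 0.34945 = 913.15625 / 0.34945 ≈ 2613.1
  x_2 = (0.124000·975 + 0.535500·225 + 0.129375·150 + 0.102250·500) / 0.34945 = 311.91875 / 0.34945 ≈ 892.6
  x_3 = (0.333000·975 + 0.339000·225 + 0.551750·150 + 0.260500·500) / 0.34945 = 613.9625 / 0.34945 ≈ 1756.9
  x_4 = (0.330000·975 + 0.241500·225 + 0.161125·150 + 0.525750·500) / 0.34945 = 663.13125 / 0.34945 ≈ 1897.6

x_3 = 1756.9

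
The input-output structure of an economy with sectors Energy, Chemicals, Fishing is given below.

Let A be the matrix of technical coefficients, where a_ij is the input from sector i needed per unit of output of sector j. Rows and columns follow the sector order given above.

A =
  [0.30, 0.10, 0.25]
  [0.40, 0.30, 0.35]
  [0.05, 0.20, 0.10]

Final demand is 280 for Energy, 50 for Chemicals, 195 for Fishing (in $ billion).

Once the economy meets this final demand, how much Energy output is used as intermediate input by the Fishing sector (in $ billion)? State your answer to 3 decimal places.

I − A =
  [   0.70    -0.10    -0.25]
  [  -0.40     0.70    -0.35]
  [  -0.05    -0.20     0.90]
Cofactors of I−A, C_ij = (−1)^(i+j)·(minor ij) (rows/columns in the sector order above):
  C_11 = (0.70)(0.90) − (-0.35)(-0.20) = 0.5600
  C_12 = −[(-0.40)(0.90) − (-0.35)(-0.05)] = 0.3775
  C_13 = (-0.40)(-0.20) − (0.70)(-0.05) = 0.1150
  C_21 = −[(-0.10)(0.90) − (-0.25)(-0.20)] = 0.1400
  C_22 = (0.70)(0.90) − (-0.25)(-0.05) = 0.6175
  C_23 = −[(0.70)(-0.20) − (-0.10)(-0.05)] = 0.1450
  C_31 = (-0.10)(-0.35) − (-0.25)(0.70) = 0.2100
  C_32 = −[(0.70)(-0.35) − (-0.25)(-0.40)] = 0.3450
  C_33 = (0.70)(0.70) − (-0.10)(-0.40) = 0.4500
det(I−A) = Σ_j (I−A)_1j·C_1j = (0.70)(0.5600) + (-0.10)(0.3775) + (-0.25)(0.1150) = 0.3255
adj(I−A) = Cᵀ =
  [ 0.5600   0.1400   0.2100]
  [ 0.3775   0.6175   0.3450]
  [ 0.1150   0.1450   0.4500]
(I − A)⁻¹ = adj(I−A) / det(I−A) ≈
  [   1.7204     0.4301     0.6452]
  [   1.1598     1.8971     1.0599]
  [   0.3533     0.4455     1.3825]
First solve x = (I − A)⁻¹ d = adj(I−A)·d / det(I−A); in particular x_F = (0.1150·280 + 0.1450·50 + 0.4500·195) / 0.3255 = 127.20 / 0.3255 ≈ 390.78341.
Intermediate flow from E to F: z_EF = a_EF · x_F = 0.25 × 127.20 / 0.3255 = 31.80 / 0.3255 ≈ 97.696.

z_EF = 97.696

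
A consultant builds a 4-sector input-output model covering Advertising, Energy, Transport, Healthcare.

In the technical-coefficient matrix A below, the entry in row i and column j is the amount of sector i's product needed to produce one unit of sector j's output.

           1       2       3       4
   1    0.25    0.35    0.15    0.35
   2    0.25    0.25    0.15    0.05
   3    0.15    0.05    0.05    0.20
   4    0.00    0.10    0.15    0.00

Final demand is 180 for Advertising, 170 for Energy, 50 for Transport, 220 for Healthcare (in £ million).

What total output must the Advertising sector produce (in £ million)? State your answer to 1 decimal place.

x_1 = 680.4

I − A =
  [   0.75    -0.35    -0.15    -0.35]
  [  -0.25     0.75    -0.15    -0.05]
  [  -0.15    -0.05     0.95    -0.20]
  [   0.00    -0.10    -0.15     1.00]
Compute the cofactors C_ij = (−1)^(i+j)·(3×3 minor ij) of I−A; the adjugate is their transpose:
adj(I−A) = Cᵀ =
  [ 0.674375   0.368375   0.211500   0.296750]
  [ 0.253625   0.659625   0.168750   0.155500]
  [ 0.129250   0.110250   0.462500   0.143250]
  [ 0.044750   0.082500   0.086250   0.419000]
det(I−A) = Σ_j (I−A)_1j·C_1j = (0.75)(0.674375) + (-0.35)(0.253625) + (-0.15)(0.129250) + (-0.35)(0.044750) = 0.3819625
(I − A)⁻¹ = adj(I−A) / det(I−A) ≈
  [   1.7656     0.9644     0.5537     0.7769]
  [   0.6640     1.7269     0.4418     0.4071]
  [   0.3384     0.2886     1.2109     0.3750]
  [   0.1172     0.2160     0.2258     1.0970]
x = (I − A)⁻¹ d = adj(I−A)·d / det(I−A), with det(I−A) = 0.3819625:
  x_1 = (0.674375·180 + 0.368375·170 + 0.211500·50 + 0.296750·220) / 0.3819625 = 259.87125 / 0.3819625 ≈ 680.4
  x_2 = (0.253625·180 + 0.659625·170 + 0.168750·50 + 0.155500·220) / 0.3819625 = 200.43625 / 0.3819625 ≈ 524.8
  x_3 = (0.129250·180 + 0.110250·170 + 0.462500·50 + 0.143250·220) / 0.3819625 = 96.6475 / 0.3819625 ≈ 253.0
  x_4 = (0.044750·180 + 0.082500·170 + 0.086250·50 + 0.419000·220) / 0.3819625 = 118.5725 / 0.3819625 ≈ 310.4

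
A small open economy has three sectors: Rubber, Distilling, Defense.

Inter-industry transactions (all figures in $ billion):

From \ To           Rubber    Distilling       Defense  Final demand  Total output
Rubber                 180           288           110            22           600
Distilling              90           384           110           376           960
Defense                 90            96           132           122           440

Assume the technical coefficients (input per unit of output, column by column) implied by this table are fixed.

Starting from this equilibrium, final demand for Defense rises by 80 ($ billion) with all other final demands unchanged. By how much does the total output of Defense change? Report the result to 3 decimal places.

Δx_3 = 144.578

Technical coefficients a_ij = z_ij / X_j:
  a_11 = 180/600 = 0.30, a_21 = 90/600 = 0.15, a_31 = 90/600 = 0.15
  a_12 = 288/960 = 0.30, a_22 = 384/960 = 0.40, a_32 = 96/960 = 0.10
  a_13 = 110/440 = 0.25, a_23 = 110/440 = 0.25, a_33 = 132/440 = 0.30
I − A =
  [   0.70    -0.30    -0.25]
  [  -0.15     0.60    -0.25]
  [  -0.15    -0.10     0.70]
Cofactors of I−A, C_ij = (−1)^(i+j)·(minor ij) (rows/columns in the sector order above):
  C_11 = (0.60)(0.70) − (-0.25)(-0.10) = 0.3950
  C_12 = −[(-0.15)(0.70) − (-0.25)(-0.15)] = 0.1425
  C_13 = (-0.15)(-0.10) − (0.60)(-0.15) = 0.1050
  C_21 = −[(-0.30)(0.70) − (-0.25)(-0.10)] = 0.2350
  C_22 = (0.70)(0.70) − (-0.25)(-0.15) = 0.4525
  C_23 = −[(0.70)(-0.10) − (-0.30)(-0.15)] = 0.1150
  C_31 = (-0.30)(-0.25) − (-0.25)(0.60) = 0.2250
  C_32 = −[(0.70)(-0.25) − (-0.25)(-0.15)] = 0.2125
  C_33 = (0.70)(0.60) − (-0.30)(-0.15) = 0.3750
det(I−A) = Σ_j (I−A)_1j·C_1j = (0.70)(0.3950) + (-0.30)(0.1425) + (-0.25)(0.1050) = 0.2075
adj(I−A) = Cᵀ =
  [ 0.3950   0.2350   0.2250]
  [ 0.1425   0.4525   0.2125]
  [ 0.1050   0.1150   0.3750]
(I − A)⁻¹ = adj(I−A) / det(I−A) ≈
  [   1.9036     1.1325     1.0843]
  [   0.6867     2.1807     1.0241]
  [   0.5060     0.5542     1.8072]
Δx = (I − A)⁻¹ Δd with Δd having +80 in the Defense component and 0 elsewhere.
So Δx_3 = L_33 · (+80), where L_33 = adj(I−A)_33 / det(I−A) = 0.3750 / 0.2075.
Δx_3 = 0.3750 × (+80) / 0.2075 = 30.00 / 0.2075 ≈ 144.578.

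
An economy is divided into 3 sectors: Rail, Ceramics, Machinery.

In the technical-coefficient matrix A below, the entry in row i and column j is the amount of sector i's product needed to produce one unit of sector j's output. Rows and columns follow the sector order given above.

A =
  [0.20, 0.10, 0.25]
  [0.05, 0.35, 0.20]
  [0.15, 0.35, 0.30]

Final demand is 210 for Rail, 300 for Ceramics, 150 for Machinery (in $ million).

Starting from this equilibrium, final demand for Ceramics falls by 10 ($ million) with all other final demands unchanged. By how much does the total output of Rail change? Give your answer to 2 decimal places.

I − A =
  [   0.80    -0.10    -0.25]
  [  -0.05     0.65    -0.20]
  [  -0.15    -0.35     0.70]
Cofactors of I−A, C_ij = (−1)^(i+j)·(minor ij) (rows/columns in the sector order above):
  C_11 = (0.65)(0.70) − (-0.20)(-0.35) = 0.3850
  C_12 = −[(-0.05)(0.70) − (-0.20)(-0.15)] = 0.0650
  C_13 = (-0.05)(-0.35) − (0.65)(-0.15) = 0.1150
  C_21 = −[(-0.10)(0.70) − (-0.25)(-0.35)] = 0.1575
  C_22 = (0.80)(0.70) − (-0.25)(-0.15) = 0.5225
  C_23 = −[(0.80)(-0.35) − (-0.10)(-0.15)] = 0.2950
  C_31 = (-0.10)(-0.20) − (-0.25)(0.65) = 0.1825
  C_32 = −[(0.80)(-0.20) − (-0.25)(-0.05)] = 0.1725
  C_33 = (0.80)(0.65) − (-0.10)(-0.05) = 0.5150
det(I−A) = Σ_j (I−A)_1j·C_1j = (0.80)(0.3850) + (-0.10)(0.0650) + (-0.25)(0.1150) = 0.27275
adj(I−A) = Cᵀ =
  [ 0.3850   0.1575   0.1825]
  [ 0.0650   0.5225   0.1725]
  [ 0.1150   0.2950   0.5150]
(I − A)⁻¹ = adj(I−A) / det(I−A) ≈
  [   1.4115     0.5775     0.6691]
  [   0.2383     1.9157     0.6324]
  [   0.4216     1.0816     1.8882]
Δx = (I − A)⁻¹ Δd with Δd having -10 in the Ceramics component and 0 elsewhere.
So Δx_1 = L_12 · (-10), where L_12 = adj(I−A)_12 / det(I−A) = 0.1575 / 0.27275.
Δx_1 = 0.1575 × (-10) / 0.27275 = -1.575 / 0.27275 ≈ -5.77.

Δx_1 = -5.77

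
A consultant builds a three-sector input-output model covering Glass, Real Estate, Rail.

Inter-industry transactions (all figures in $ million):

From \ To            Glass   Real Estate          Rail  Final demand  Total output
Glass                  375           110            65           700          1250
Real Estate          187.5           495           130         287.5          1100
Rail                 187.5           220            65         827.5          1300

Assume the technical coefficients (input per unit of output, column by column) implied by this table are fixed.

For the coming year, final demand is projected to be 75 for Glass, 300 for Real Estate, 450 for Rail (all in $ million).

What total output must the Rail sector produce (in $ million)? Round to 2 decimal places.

Technical coefficients a_ij = z_ij / X_j:
  a_11 = 375/1250 = 0.30, a_21 = 187.5/1250 = 0.15, a_31 = 187.5/1250 = 0.15
  a_12 = 110/1100 = 0.10, a_22 = 495/1100 = 0.45, a_32 = 220/1100 = 0.20
  a_13 = 65/1300 = 0.05, a_23 = 130/1300 = 0.10, a_33 = 65/1300 = 0.05
I − A =
  [   0.70    -0.10    -0.05]
  [  -0.15     0.55    -0.10]
  [  -0.15    -0.20     0.95]
Cofactors of I−A, C_ij = (−1)^(i+j)·(minor ij) (rows/columns in the sector order above):
  C_11 = (0.55)(0.95) − (-0.10)(-0.20) = 0.5025
  C_12 = −[(-0.15)(0.95) − (-0.10)(-0.15)] = 0.1575
  C_13 = (-0.15)(-0.20) − (0.55)(-0.15) = 0.1125
  C_21 = −[(-0.10)(0.95) − (-0.05)(-0.20)] = 0.1050
  C_22 = (0.70)(0.95) − (-0.05)(-0.15) = 0.6575
  C_23 = −[(0.70)(-0.20) − (-0.10)(-0.15)] = 0.1550
  C_31 = (-0.10)(-0.10) − (-0.05)(0.55) = 0.0375
  C_32 = −[(0.70)(-0.10) − (-0.05)(-0.15)] = 0.0775
  C_33 = (0.70)(0.55) − (-0.10)(-0.15) = 0.3700
det(I−A) = Σ_j (I−A)_1j·C_1j = (0.70)(0.5025) + (-0.10)(0.1575) + (-0.05)(0.1125) = 0.330375
adj(I−A) = Cᵀ =
  [ 0.5025   0.1050   0.0375]
  [ 0.1575   0.6575   0.0775]
  [ 0.1125   0.1550   0.3700]
(I − A)⁻¹ = adj(I−A) / det(I−A) ≈
  [   1.5210     0.3178     0.1135]
  [   0.4767     1.9902     0.2346]
  [   0.3405     0.4692     1.1199]
x = (I − A)⁻¹ d = adj(I−A)·d / det(I−A), with det(I−A) = 0.330375:
  x_1 = (0.5025·75 + 0.1050·300 + 0.0375·450) / 0.330375 = 86.0625 / 0.330375 ≈ 260.50
  x_2 = (0.1575·75 + 0.6575·300 + 0.0775·450) / 0.330375 = 243.9375 / 0.330375 ≈ 738.37
  x_3 = (0.1125·75 + 0.1550·300 + 0.3700·450) / 0.330375 = 221.4375 / 0.330375 ≈ 670.26

x_3 = 670.26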